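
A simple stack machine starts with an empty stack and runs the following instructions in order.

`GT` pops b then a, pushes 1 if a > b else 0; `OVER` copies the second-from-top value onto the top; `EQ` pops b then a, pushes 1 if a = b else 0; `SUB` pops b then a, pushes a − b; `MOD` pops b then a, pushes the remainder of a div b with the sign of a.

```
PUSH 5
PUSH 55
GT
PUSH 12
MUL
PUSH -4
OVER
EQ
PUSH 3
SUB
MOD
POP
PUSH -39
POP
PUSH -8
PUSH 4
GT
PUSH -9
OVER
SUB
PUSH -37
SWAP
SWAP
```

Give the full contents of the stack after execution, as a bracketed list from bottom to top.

PUSH 5   -> [5]
PUSH 55  -> [5, 55]
GT       -> [0]
PUSH 12  -> [0, 12]
MUL      -> [0]
PUSH -4  -> [0, -4]
OVER     -> [0, -4, 0]
EQ       -> [0, 0]
PUSH 3   -> [0, 0, 3]
SUB      -> [0, -3]
MOD      -> [0]
POP      -> []
PUSH -39 -> [-39]
POP      -> []
PUSH -8  -> [-8]
PUSH 4   -> [-8, 4]
GT       -> [0]
PUSH -9  -> [0, -9]
OVER     -> [0, -9, 0]
SUB      -> [0, -9]
PUSH -37 -> [0, -9, -37]
SWAP     -> [0, -37, -9]
SWAP     -> [0, -9, -37]

[0, -9, -37]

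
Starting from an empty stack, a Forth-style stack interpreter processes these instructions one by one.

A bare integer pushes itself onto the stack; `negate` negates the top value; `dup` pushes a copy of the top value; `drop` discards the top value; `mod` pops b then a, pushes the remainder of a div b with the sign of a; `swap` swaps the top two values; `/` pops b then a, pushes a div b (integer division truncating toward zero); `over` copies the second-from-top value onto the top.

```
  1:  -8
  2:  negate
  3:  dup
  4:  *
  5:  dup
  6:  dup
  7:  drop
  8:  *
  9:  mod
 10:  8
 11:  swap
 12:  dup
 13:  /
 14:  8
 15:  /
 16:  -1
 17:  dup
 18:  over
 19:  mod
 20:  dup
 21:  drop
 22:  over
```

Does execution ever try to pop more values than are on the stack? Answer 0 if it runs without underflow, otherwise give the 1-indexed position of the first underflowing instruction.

9

-8     -> [-8]
negate -> [8]
dup    -> [8, 8]
*      -> [64]
dup    -> [64, 64]
dup    -> [64, 64, 64]
drop   -> [64, 64]
*      -> [4096]
mod  — needs 2 operands, stack has 1 → underflow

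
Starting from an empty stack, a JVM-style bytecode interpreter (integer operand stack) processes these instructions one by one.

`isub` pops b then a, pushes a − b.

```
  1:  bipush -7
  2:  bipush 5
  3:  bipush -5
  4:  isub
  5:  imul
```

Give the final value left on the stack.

-70

bipush -7 → -7
bipush 5  → -7 5
bipush -5 → -7 5 -5
isub      → -7 10
imul      → -70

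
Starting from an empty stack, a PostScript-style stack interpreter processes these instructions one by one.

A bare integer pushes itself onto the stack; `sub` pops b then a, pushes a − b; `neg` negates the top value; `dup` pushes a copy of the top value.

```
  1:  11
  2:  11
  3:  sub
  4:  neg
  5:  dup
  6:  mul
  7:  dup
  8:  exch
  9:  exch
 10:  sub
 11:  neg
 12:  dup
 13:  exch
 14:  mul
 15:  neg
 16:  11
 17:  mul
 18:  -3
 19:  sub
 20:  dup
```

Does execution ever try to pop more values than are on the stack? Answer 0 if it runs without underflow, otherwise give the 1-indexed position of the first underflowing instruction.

11   → [11]
11   → [11, 11]
sub  → [0]
neg  → [0]
dup  → [0, 0]
mul  → [0]
dup  → [0, 0]
exch → [0, 0]
exch → [0, 0]
sub  → [0]
neg  → [0]
dup  → [0, 0]
exch → [0, 0]
mul  → [0]
neg  → [0]
11   → [0, 11]
mul  → [0]
-3   → [0, -3]
sub  → [3]
dup  → [3, 3]

0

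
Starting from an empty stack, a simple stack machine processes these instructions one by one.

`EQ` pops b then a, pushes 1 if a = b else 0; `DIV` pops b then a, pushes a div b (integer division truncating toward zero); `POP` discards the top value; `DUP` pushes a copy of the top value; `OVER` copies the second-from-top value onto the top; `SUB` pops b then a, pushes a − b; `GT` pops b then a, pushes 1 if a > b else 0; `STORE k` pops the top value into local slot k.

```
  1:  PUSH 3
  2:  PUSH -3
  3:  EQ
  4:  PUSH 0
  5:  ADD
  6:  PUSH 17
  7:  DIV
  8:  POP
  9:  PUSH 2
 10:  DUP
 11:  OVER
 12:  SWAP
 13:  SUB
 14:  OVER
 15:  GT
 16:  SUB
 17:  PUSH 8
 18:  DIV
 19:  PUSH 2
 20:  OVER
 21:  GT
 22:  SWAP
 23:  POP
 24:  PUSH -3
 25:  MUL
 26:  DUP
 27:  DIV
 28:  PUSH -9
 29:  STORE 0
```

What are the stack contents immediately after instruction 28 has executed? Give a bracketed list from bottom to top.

[1, -9]

PUSH 3  -> [3]
PUSH -3 -> [3, -3]
EQ      -> [0]
PUSH 0  -> [0, 0]
ADD     -> [0]
PUSH 17 -> [0, 17]
DIV     -> [0]
POP     -> []
PUSH 2  -> [2]
DUP     -> [2, 2]
OVER    -> [2, 2, 2]
SWAP    -> [2, 2, 2]
SUB     -> [2, 0]
OVER    -> [2, 0, 2]
GT      -> [2, 0]
SUB     -> [2]
PUSH 8  -> [2, 8]
DIV     -> [0]
PUSH 2  -> [0, 2]
OVER    -> [0, 2, 0]
GT      -> [0, 1]
SWAP    -> [1, 0]
POP     -> [1]
PUSH -3 -> [1, -3]
MUL     -> [-3]
DUP     -> [-3, -3]
DIV     -> [1]
PUSH -9 -> [1, -9]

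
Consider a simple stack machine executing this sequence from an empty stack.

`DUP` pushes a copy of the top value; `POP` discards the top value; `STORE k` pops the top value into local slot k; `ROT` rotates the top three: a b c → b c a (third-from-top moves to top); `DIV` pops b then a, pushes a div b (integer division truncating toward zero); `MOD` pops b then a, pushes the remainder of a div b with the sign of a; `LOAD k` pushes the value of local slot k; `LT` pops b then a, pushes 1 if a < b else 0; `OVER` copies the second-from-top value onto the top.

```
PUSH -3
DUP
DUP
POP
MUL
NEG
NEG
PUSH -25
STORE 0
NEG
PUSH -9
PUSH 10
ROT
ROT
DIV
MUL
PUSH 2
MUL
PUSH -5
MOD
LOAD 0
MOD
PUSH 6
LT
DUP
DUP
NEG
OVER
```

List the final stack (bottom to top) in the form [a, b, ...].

PUSH -3  : [-3]
DUP      : [-3, -3]
DUP      : [-3, -3, -3]
POP      : [-3, -3]
MUL      : [9]
NEG      : [-9]
NEG      : [9]
PUSH -25 : [9, -25]
STORE 0  : [9]
NEG      : [-9]
PUSH -9  : [-9, -9]
PUSH 10  : [-9, -9, 10]
ROT      : [-9, 10, -9]
ROT      : [10, -9, -9]
DIV      : [10, 1]
MUL      : [10]
PUSH 2   : [10, 2]
MUL      : [20]
PUSH -5  : [20, -5]
MOD      : [0]
LOAD 0   : [0, -25]
MOD      : [0]
PUSH 6   : [0, 6]
LT       : [1]
DUP      : [1, 1]
DUP      : [1, 1, 1]
NEG      : [1, 1, -1]
OVER     : [1, 1, -1, 1]

[1, 1, -1, 1]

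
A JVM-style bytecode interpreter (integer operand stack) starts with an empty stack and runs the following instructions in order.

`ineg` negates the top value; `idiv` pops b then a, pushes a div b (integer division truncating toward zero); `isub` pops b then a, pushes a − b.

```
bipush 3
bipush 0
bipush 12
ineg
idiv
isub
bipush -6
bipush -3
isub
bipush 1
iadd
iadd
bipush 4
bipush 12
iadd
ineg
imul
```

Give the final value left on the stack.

bipush 3  → 3
bipush 0  → 3 0
bipush 12 → 3 0 12
ineg      → 3 0 -12
idiv      → 3 0
isub      → 3
bipush -6 → 3 -6
bipush -3 → 3 -6 -3
isub      → 3 -3
bipush 1  → 3 -3 1
iadd      → 3 -2
iadd      → 1
bipush 4  → 1 4
bipush 12 → 1 4 12
iadd      → 1 16
ineg      → 1 -16
imul      → -16

-16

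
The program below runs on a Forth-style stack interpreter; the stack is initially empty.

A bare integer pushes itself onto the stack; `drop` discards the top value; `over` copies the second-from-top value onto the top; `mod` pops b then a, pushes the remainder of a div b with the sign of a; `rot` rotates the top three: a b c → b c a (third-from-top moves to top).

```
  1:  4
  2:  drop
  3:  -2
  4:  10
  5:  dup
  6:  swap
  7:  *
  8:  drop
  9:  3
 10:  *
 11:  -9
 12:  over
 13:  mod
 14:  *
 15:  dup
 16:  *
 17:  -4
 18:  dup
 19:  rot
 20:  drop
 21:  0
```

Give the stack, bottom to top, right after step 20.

[-4, -4]

4     4
drop  (empty)
-2    -2
10    -2 10
dup   -2 10 10
swap  -2 10 10
*     -2 100
drop  -2
3     -2 3
*     -6
-9    -6 -9
over  -6 -9 -6
mod   -6 -3
*     18
dup   18 18
*     324
-4    324 -4
dup   324 -4 -4
rot   -4 -4 324
drop  -4 -4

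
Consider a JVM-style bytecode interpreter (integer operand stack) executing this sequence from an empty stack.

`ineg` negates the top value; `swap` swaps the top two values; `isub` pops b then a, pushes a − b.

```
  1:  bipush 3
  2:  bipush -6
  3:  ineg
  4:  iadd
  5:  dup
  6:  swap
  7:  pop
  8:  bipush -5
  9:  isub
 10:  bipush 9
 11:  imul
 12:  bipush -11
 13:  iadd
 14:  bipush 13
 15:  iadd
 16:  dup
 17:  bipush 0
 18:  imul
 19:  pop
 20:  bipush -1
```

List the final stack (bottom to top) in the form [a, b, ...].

[128, -1]

bipush 3   : 3
bipush -6  : 3 -6
ineg       : 3 6
iadd       : 9
dup        : 9 9
swap       : 9 9
pop        : 9
bipush -5  : 9 -5
isub       : 14
bipush 9   : 14 9
imul       : 126
bipush -11 : 126 -11
iadd       : 115
bipush 13  : 115 13
iadd       : 128
dup        : 128 128
bipush 0   : 128 128 0
imul       : 128 0
pop        : 128
bipush -1  : 128 -1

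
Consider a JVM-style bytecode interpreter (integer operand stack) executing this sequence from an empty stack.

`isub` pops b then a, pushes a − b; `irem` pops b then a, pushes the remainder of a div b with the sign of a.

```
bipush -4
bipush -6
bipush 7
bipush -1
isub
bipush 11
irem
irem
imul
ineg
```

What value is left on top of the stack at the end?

bipush -4 -> [-4]
bipush -6 -> [-4, -6]
bipush 7  -> [-4, -6, 7]
bipush -1 -> [-4, -6, 7, -1]
isub      -> [-4, -6, 8]
bipush 11 -> [-4, -6, 8, 11]
irem      -> [-4, -6, 8]
irem      -> [-4, -6]
imul      -> [24]
ineg      -> [-24]

-24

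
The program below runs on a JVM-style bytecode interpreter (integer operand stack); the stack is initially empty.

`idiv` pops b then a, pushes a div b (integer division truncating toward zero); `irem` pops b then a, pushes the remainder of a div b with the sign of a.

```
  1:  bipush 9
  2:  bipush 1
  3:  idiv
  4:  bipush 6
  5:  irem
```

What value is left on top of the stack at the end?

bipush 9 -> [9]
bipush 1 -> [9, 1]
idiv     -> [9]
bipush 6 -> [9, 6]
irem     -> [3]

3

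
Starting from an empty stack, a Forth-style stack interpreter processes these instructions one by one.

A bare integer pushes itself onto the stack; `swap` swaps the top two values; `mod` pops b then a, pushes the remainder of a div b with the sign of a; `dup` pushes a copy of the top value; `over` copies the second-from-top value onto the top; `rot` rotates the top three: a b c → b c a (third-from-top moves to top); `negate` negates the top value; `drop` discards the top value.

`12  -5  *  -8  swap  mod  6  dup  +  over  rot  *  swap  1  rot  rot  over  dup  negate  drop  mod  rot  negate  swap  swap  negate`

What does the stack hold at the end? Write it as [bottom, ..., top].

12     -> 12
-5     -> 12 -5
*      -> -60
-8     -> -60 -8
swap   -> -8 -60
mod    -> -8
6      -> -8 6
dup    -> -8 6 6
+      -> -8 12
over   -> -8 12 -8
rot    -> 12 -8 -8
*      -> 12 64
swap   -> 64 12
1      -> 64 12 1
rot    -> 12 1 64
rot    -> 1 64 12
over   -> 1 64 12 64
dup    -> 1 64 12 64 64
negate -> 1 64 12 64 -64
drop   -> 1 64 12 64
mod    -> 1 64 12
rot    -> 64 12 1
negate -> 64 12 -1
swap   -> 64 -1 12
swap   -> 64 12 -1
negate -> 64 12 1

[64, 12, 1]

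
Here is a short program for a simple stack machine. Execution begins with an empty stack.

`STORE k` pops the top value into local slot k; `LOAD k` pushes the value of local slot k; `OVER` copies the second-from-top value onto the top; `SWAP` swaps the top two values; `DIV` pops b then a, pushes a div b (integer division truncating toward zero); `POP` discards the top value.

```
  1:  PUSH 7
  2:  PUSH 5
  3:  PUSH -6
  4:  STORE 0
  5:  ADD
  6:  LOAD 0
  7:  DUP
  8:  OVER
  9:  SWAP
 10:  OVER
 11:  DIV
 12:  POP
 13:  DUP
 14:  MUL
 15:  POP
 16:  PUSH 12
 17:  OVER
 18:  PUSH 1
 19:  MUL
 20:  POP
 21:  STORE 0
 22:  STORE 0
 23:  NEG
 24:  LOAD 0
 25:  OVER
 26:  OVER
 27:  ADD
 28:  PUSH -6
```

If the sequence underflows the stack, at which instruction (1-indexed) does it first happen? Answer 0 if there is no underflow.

0

PUSH 7  → 7
PUSH 5  → 7 5
PUSH -6 → 7 5 -6
STORE 0 → 7 5
ADD     → 12
LOAD 0  → 12 -6
DUP     → 12 -6 -6
OVER    → 12 -6 -6 -6
SWAP    → 12 -6 -6 -6
OVER    → 12 -6 -6 -6 -6
DIV     → 12 -6 -6 1
POP     → 12 -6 -6
DUP     → 12 -6 -6 -6
MUL     → 12 -6 36
POP     → 12 -6
PUSH 12 → 12 -6 12
OVER    → 12 -6 12 -6
PUSH 1  → 12 -6 12 -6 1
MUL     → 12 -6 12 -6
POP     → 12 -6 12
STORE 0 → 12 -6
STORE 0 → 12
NEG     → -12
LOAD 0  → -12 -6
OVER    → -12 -6 -12
OVER    → -12 -6 -12 -6
ADD     → -12 -6 -18
PUSH -6 → -12 -6 -18 -6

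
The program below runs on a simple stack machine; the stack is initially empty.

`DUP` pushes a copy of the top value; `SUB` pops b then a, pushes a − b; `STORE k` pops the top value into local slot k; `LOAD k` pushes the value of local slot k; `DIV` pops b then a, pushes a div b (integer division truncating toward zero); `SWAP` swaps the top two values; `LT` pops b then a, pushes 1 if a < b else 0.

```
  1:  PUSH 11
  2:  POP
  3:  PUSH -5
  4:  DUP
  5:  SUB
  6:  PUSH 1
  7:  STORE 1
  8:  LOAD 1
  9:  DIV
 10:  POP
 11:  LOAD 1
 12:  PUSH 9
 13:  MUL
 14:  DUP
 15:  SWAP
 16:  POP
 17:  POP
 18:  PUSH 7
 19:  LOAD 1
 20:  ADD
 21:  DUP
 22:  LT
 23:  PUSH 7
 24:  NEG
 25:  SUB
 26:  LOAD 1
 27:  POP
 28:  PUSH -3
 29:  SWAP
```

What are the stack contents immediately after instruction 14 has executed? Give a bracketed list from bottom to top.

[9, 9]

PUSH 11 -> 11
POP     -> (empty)
PUSH -5 -> -5
DUP     -> -5 -5
SUB     -> 0
PUSH 1  -> 0 1
STORE 1 -> 0
LOAD 1  -> 0 1
DIV     -> 0
POP     -> (empty)
LOAD 1  -> 1
PUSH 9  -> 1 9
MUL     -> 9
DUP     -> 9 9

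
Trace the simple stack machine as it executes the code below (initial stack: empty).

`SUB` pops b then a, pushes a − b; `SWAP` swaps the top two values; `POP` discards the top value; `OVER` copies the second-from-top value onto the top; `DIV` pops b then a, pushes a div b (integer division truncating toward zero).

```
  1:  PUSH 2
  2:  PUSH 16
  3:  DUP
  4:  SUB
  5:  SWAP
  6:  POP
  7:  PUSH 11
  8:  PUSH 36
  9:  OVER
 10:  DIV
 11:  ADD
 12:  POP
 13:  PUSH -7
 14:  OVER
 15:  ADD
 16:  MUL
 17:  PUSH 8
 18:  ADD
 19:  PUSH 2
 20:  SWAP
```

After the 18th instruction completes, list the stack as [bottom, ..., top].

[8]

PUSH 2  → 2
PUSH 16 → 2 16
DUP     → 2 16 16
SUB     → 2 0
SWAP    → 0 2
POP     → 0
PUSH 11 → 0 11
PUSH 36 → 0 11 36
OVER    → 0 11 36 11
DIV     → 0 11 3
ADD     → 0 14
POP     → 0
PUSH -7 → 0 -7
OVER    → 0 -7 0
ADD     → 0 -7
MUL     → 0
PUSH 8  → 0 8
ADD     → 8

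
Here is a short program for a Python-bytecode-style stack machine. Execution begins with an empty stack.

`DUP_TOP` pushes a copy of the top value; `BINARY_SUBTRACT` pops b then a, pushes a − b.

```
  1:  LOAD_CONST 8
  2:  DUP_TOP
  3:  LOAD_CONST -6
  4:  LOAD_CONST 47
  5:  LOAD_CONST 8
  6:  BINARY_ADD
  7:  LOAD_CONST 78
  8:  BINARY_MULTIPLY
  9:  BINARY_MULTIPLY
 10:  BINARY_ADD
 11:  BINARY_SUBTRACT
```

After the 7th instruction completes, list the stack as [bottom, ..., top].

[8, 8, -6, 55, 78]

LOAD_CONST 8  -> [8]
DUP_TOP       -> [8, 8]
LOAD_CONST -6 -> [8, 8, -6]
LOAD_CONST 47 -> [8, 8, -6, 47]
LOAD_CONST 8  -> [8, 8, -6, 47, 8]
BINARY_ADD    -> [8, 8, -6, 55]
LOAD_CONST 78 -> [8, 8, -6, 55, 78]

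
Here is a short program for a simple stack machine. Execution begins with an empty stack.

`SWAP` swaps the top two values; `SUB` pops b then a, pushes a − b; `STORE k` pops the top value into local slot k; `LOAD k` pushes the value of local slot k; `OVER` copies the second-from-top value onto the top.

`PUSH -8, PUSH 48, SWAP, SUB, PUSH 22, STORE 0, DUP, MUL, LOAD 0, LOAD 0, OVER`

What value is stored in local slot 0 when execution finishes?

22

PUSH -8 : [-8]
PUSH 48 : [-8, 48]
SWAP    : [48, -8]
SUB     : [56]
PUSH 22 : [56, 22]
STORE 0 : [56]
DUP     : [56, 56]
MUL     : [3136]
LOAD 0  : [3136, 22]
LOAD 0  : [3136, 22, 22]
OVER    : [3136, 22, 22, 22]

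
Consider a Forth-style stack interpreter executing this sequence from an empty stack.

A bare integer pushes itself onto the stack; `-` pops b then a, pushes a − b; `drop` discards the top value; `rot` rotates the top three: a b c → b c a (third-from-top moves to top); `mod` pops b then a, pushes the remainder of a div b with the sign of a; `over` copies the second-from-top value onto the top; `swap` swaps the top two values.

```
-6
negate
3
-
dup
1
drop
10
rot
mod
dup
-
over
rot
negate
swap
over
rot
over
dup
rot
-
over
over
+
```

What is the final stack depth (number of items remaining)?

-6     : [-6]
negate : [6]
3      : [6, 3]
-      : [3]
dup    : [3, 3]
1      : [3, 3, 1]
drop   : [3, 3]
10     : [3, 3, 10]
rot    : [3, 10, 3]
mod    : [3, 1]
dup    : [3, 1, 1]
-      : [3, 0]
over   : [3, 0, 3]
rot    : [0, 3, 3]
negate : [0, 3, -3]
swap   : [0, -3, 3]
over   : [0, -3, 3, -3]
rot    : [0, 3, -3, -3]
over   : [0, 3, -3, -3, -3]
dup    : [0, 3, -3, -3, -3, -3]
rot    : [0, 3, -3, -3, -3, -3]
-      : [0, 3, -3, -3, 0]
over   : [0, 3, -3, -3, 0, -3]
over   : [0, 3, -3, -3, 0, -3, 0]
+      : [0, 3, -3, -3, 0, -3]

6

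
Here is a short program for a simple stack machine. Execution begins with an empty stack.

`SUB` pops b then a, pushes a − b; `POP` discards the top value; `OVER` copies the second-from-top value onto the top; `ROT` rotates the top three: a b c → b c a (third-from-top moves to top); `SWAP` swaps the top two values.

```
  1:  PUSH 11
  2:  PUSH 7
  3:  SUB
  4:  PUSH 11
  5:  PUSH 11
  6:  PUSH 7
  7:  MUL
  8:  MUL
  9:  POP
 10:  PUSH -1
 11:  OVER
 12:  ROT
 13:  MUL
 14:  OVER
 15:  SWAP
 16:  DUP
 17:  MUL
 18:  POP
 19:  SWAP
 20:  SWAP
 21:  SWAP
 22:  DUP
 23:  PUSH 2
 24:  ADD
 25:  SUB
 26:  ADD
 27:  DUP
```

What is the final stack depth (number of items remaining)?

2

PUSH 11 → 11
PUSH 7  → 11 7
SUB     → 4
PUSH 11 → 4 11
PUSH 11 → 4 11 11
PUSH 7  → 4 11 11 7
MUL     → 4 11 77
MUL     → 4 847
POP     → 4
PUSH -1 → 4 -1
OVER    → 4 -1 4
ROT     → -1 4 4
MUL     → -1 16
OVER    → -1 16 -1
SWAP    → -1 -1 16
DUP     → -1 -1 16 16
MUL     → -1 -1 256
POP     → -1 -1
SWAP    → -1 -1
SWAP    → -1 -1
SWAP    → -1 -1
DUP     → -1 -1 -1
PUSH 2  → -1 -1 -1 2
ADD     → -1 -1 1
SUB     → -1 -2
ADD     → -3
DUP     → -3 -3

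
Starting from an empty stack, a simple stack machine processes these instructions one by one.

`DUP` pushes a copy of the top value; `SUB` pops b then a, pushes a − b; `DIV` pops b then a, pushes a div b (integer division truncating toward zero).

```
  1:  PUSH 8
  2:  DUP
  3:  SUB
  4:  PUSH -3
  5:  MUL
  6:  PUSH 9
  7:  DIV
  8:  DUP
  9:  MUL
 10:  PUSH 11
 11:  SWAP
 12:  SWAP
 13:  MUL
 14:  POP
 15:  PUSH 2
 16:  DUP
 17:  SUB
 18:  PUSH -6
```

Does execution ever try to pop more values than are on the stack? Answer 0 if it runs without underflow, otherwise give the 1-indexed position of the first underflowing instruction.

0

PUSH 8  : [8]
DUP     : [8, 8]
SUB     : [0]
PUSH -3 : [0, -3]
MUL     : [0]
PUSH 9  : [0, 9]
DIV     : [0]
DUP     : [0, 0]
MUL     : [0]
PUSH 11 : [0, 11]
SWAP    : [11, 0]
SWAP    : [0, 11]
MUL     : [0]
POP     : []
PUSH 2  : [2]
DUP     : [2, 2]
SUB     : [0]
PUSH -6 : [0, -6]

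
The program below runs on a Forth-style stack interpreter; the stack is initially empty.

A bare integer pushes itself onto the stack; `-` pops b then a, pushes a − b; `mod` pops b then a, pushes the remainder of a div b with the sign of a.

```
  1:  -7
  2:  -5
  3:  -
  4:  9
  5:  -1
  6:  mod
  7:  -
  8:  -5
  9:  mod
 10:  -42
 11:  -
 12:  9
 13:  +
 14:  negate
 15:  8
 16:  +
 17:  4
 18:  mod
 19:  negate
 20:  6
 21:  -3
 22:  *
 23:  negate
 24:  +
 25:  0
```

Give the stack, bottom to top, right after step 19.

[1]

-7     → [-7]
-5     → [-7, -5]
-      → [-2]
9      → [-2, 9]
-1     → [-2, 9, -1]
mod    → [-2, 0]
-      → [-2]
-5     → [-2, -5]
mod    → [-2]
-42    → [-2, -42]
-      → [40]
9      → [40, 9]
+      → [49]
negate → [-49]
8      → [-49, 8]
+      → [-41]
4      → [-41, 4]
mod    → [-1]
negate → [1]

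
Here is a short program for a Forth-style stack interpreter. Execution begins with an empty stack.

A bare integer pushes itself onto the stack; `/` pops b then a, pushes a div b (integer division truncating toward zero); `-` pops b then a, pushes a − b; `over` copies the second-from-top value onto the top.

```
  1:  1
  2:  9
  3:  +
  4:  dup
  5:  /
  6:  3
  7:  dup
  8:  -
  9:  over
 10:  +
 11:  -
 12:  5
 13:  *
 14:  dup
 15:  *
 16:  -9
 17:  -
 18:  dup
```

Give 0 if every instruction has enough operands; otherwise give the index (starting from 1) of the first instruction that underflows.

0

1    -> [1]
9    -> [1, 9]
+    -> [10]
dup  -> [10, 10]
/    -> [1]
3    -> [1, 3]
dup  -> [1, 3, 3]
-    -> [1, 0]
over -> [1, 0, 1]
+    -> [1, 1]
-    -> [0]
5    -> [0, 5]
*    -> [0]
dup  -> [0, 0]
*    -> [0]
-9   -> [0, -9]
-    -> [9]
dup  -> [9, 9]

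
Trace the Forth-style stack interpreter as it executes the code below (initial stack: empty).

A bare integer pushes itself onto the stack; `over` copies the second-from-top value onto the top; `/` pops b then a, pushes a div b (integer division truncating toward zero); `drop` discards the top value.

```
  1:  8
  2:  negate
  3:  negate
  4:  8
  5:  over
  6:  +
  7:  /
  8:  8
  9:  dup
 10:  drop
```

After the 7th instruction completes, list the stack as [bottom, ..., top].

8      -> [8]
negate -> [-8]
negate -> [8]
8      -> [8, 8]
over   -> [8, 8, 8]
+      -> [8, 16]
/      -> [0]

[0]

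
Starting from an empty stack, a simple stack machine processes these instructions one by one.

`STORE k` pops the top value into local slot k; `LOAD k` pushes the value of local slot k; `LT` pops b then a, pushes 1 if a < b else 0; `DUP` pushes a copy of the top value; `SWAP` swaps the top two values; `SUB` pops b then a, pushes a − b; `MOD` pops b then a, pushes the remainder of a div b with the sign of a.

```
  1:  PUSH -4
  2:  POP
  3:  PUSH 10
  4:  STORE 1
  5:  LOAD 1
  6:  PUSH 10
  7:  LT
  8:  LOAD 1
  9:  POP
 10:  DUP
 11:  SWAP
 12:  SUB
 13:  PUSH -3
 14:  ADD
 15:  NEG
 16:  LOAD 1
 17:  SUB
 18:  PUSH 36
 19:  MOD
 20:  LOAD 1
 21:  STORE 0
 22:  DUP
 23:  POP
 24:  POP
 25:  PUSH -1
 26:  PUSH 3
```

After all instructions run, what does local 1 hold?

10

PUSH -4 → [-4]
POP     → []
PUSH 10 → [10]
STORE 1 → []
LOAD 1  → [10]
PUSH 10 → [10, 10]
LT      → [0]
LOAD 1  → [0, 10]
POP     → [0]
DUP     → [0, 0]
SWAP    → [0, 0]
SUB     → [0]
PUSH -3 → [0, -3]
ADD     → [-3]
NEG     → [3]
LOAD 1  → [3, 10]
SUB     → [-7]
PUSH 36 → [-7, 36]
MOD     → [-7]
LOAD 1  → [-7, 10]
STORE 0 → [-7]
DUP     → [-7, -7]
POP     → [-7]
POP     → []
PUSH -1 → [-1]
PUSH 3  → [-1, 3]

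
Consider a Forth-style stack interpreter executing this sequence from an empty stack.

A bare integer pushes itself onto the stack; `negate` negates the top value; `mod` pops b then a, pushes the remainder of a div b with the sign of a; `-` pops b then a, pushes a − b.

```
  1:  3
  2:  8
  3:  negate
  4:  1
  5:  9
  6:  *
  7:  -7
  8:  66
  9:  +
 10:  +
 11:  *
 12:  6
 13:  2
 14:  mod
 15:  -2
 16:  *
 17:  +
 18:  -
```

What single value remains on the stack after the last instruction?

3      → [3]
8      → [3, 8]
negate → [3, -8]
1      → [3, -8, 1]
9      → [3, -8, 1, 9]
*      → [3, -8, 9]
-7     → [3, -8, 9, -7]
66     → [3, -8, 9, -7, 66]
+      → [3, -8, 9, 59]
+      → [3, -8, 68]
*      → [3, -544]
6      → [3, -544, 6]
2      → [3, -544, 6, 2]
mod    → [3, -544, 0]
-2     → [3, -544, 0, -2]
*      → [3, -544, 0]
+      → [3, -544]
-      → [547]

547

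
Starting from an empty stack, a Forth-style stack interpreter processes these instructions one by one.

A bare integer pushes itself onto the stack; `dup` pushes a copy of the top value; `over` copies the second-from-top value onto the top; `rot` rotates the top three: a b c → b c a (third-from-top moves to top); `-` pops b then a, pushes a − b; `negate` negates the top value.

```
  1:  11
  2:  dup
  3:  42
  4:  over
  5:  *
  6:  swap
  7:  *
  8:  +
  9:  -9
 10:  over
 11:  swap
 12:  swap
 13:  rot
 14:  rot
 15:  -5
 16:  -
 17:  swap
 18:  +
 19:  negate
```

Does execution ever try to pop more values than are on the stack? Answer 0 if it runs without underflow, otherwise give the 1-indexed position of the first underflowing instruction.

11     -> 11
dup    -> 11 11
42     -> 11 11 42
over   -> 11 11 42 11
*      -> 11 11 462
swap   -> 11 462 11
*      -> 11 5082
+      -> 5093
-9     -> 5093 -9
over   -> 5093 -9 5093
swap   -> 5093 5093 -9
swap   -> 5093 -9 5093
rot    -> -9 5093 5093
rot    -> 5093 5093 -9
-5     -> 5093 5093 -9 -5
-      -> 5093 5093 -4
swap   -> 5093 -4 5093
+      -> 5093 5089
negate -> 5093 -5089

0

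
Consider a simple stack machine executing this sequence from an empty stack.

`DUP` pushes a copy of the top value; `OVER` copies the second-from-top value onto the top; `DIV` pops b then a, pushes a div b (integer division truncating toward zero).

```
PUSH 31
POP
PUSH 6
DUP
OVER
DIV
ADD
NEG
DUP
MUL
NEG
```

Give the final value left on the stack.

PUSH 31 -> 31
POP     -> (empty)
PUSH 6  -> 6
DUP     -> 6 6
OVER    -> 6 6 6
DIV     -> 6 1
ADD     -> 7
NEG     -> -7
DUP     -> -7 -7
MUL     -> 49
NEG     -> -49

-49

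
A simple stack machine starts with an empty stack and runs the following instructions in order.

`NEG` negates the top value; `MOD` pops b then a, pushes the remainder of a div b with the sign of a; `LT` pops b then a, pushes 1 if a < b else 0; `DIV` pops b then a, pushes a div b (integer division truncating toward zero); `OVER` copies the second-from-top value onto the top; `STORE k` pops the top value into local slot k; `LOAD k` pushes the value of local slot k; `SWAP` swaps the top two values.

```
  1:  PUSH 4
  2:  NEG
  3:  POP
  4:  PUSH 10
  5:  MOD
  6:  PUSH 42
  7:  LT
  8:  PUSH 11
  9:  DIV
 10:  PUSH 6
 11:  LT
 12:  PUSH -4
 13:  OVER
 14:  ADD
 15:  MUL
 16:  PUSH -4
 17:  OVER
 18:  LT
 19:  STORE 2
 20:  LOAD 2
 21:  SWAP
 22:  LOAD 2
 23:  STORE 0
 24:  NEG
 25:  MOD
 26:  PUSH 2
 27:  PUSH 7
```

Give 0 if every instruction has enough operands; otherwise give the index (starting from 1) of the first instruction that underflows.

PUSH 4  → 4
NEG     → -4
POP     → (empty)
PUSH 10 → 10
MOD  — needs 2 operands, stack has 1 → underflow

5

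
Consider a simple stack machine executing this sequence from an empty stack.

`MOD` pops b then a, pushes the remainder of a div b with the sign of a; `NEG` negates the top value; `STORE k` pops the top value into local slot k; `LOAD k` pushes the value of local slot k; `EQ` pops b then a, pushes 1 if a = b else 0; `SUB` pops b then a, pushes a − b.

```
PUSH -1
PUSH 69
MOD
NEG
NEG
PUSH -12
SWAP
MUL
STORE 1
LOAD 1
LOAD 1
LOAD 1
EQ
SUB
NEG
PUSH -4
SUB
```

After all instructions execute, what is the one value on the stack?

PUSH -1  -> [-1]
PUSH 69  -> [-1, 69]
MOD      -> [-1]
NEG      -> [1]
NEG      -> [-1]
PUSH -12 -> [-1, -12]
SWAP     -> [-12, -1]
MUL      -> [12]
STORE 1  -> []
LOAD 1   -> [12]
LOAD 1   -> [12, 12]
LOAD 1   -> [12, 12, 12]
EQ       -> [12, 1]
SUB      -> [11]
NEG      -> [-11]
PUSH -4  -> [-11, -4]
SUB      -> [-7]

-7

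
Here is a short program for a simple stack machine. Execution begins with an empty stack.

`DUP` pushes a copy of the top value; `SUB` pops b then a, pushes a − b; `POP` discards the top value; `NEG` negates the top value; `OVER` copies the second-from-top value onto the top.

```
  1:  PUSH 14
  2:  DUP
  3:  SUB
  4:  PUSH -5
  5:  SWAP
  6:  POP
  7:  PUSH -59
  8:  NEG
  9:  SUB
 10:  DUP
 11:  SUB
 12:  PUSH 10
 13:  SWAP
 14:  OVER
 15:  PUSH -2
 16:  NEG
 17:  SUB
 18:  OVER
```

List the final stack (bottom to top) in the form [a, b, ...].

[10, 0, 8, 0]

PUSH 14  -> 14
DUP      -> 14 14
SUB      -> 0
PUSH -5  -> 0 -5
SWAP     -> -5 0
POP      -> -5
PUSH -59 -> -5 -59
NEG      -> -5 59
SUB      -> -64
DUP      -> -64 -64
SUB      -> 0
PUSH 10  -> 0 10
SWAP     -> 10 0
OVER     -> 10 0 10
PUSH -2  -> 10 0 10 -2
NEG      -> 10 0 10 2
SUB      -> 10 0 8
OVER     -> 10 0 8 0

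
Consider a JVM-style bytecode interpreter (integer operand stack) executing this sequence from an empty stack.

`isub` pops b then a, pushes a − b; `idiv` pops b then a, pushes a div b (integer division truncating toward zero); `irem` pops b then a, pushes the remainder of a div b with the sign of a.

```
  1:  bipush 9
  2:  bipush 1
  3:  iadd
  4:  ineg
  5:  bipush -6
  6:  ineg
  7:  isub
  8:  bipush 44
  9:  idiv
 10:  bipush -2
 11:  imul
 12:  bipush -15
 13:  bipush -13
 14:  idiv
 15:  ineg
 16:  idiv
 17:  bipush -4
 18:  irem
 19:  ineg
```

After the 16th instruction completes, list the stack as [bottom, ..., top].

[0]

bipush 9    [9]
bipush 1    [9, 1]
iadd        [10]
ineg        [-10]
bipush -6   [-10, -6]
ineg        [-10, 6]
isub        [-16]
bipush 44   [-16, 44]
idiv        [0]
bipush -2   [0, -2]
imul        [0]
bipush -15  [0, -15]
bipush -13  [0, -15, -13]
idiv        [0, 1]
ineg        [0, -1]
idiv        [0]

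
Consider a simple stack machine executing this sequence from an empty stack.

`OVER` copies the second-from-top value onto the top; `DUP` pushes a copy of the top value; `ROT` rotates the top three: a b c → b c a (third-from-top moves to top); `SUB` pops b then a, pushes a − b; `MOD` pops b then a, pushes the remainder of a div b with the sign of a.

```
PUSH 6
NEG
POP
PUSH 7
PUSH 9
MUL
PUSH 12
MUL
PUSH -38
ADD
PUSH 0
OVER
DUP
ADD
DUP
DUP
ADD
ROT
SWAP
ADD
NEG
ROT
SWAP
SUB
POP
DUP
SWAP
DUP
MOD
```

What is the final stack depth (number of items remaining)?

PUSH 6   → [6]
NEG      → [-6]
POP      → []
PUSH 7   → [7]
PUSH 9   → [7, 9]
MUL      → [63]
PUSH 12  → [63, 12]
MUL      → [756]
PUSH -38 → [756, -38]
ADD      → [718]
PUSH 0   → [718, 0]
OVER     → [718, 0, 718]
DUP      → [718, 0, 718, 718]
ADD      → [718, 0, 1436]
DUP      → [718, 0, 1436, 1436]
DUP      → [718, 0, 1436, 1436, 1436]
ADD      → [718, 0, 1436, 2872]
ROT      → [718, 1436, 2872, 0]
SWAP     → [718, 1436, 0, 2872]
ADD      → [718, 1436, 2872]
NEG      → [718, 1436, -2872]
ROT      → [1436, -2872, 718]
SWAP     → [1436, 718, -2872]
SUB      → [1436, 3590]
POP      → [1436]
DUP      → [1436, 1436]
SWAP     → [1436, 1436]
DUP      → [1436, 1436, 1436]
MOD      → [1436, 0]

2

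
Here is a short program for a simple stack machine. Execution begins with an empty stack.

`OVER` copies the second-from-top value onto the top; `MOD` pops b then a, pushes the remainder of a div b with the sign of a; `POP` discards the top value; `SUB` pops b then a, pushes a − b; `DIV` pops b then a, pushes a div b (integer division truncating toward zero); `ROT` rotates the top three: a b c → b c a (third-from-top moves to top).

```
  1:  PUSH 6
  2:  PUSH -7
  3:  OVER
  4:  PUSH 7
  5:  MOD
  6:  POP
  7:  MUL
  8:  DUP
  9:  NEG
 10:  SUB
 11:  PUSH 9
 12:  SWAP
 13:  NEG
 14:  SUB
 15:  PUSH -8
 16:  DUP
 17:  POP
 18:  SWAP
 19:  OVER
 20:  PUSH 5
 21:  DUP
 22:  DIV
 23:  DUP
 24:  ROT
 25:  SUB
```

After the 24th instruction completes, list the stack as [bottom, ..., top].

PUSH 6  : [6]
PUSH -7 : [6, -7]
OVER    : [6, -7, 6]
PUSH 7  : [6, -7, 6, 7]
MOD     : [6, -7, 6]
POP     : [6, -7]
MUL     : [-42]
DUP     : [-42, -42]
NEG     : [-42, 42]
SUB     : [-84]
PUSH 9  : [-84, 9]
SWAP    : [9, -84]
NEG     : [9, 84]
SUB     : [-75]
PUSH -8 : [-75, -8]
DUP     : [-75, -8, -8]
POP     : [-75, -8]
SWAP    : [-8, -75]
OVER    : [-8, -75, -8]
PUSH 5  : [-8, -75, -8, 5]
DUP     : [-8, -75, -8, 5, 5]
DIV     : [-8, -75, -8, 1]
DUP     : [-8, -75, -8, 1, 1]
ROT     : [-8, -75, 1, 1, -8]

[-8, -75, 1, 1, -8]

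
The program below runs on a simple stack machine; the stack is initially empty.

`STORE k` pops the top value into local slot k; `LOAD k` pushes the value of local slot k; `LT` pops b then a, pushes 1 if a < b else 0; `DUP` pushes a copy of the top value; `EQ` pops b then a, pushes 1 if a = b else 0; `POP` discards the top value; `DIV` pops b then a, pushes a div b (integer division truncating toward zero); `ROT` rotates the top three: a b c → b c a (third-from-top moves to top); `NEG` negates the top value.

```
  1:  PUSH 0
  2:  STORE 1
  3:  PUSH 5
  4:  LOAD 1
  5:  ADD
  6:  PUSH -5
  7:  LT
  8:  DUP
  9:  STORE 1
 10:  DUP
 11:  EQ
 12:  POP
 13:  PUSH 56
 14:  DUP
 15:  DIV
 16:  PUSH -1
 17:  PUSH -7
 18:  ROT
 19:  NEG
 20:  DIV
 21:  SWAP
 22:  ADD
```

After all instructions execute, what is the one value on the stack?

6

PUSH 0   [0]
STORE 1  []
PUSH 5   [5]
LOAD 1   [5, 0]
ADD      [5]
PUSH -5  [5, -5]
LT       [0]
DUP      [0, 0]
STORE 1  [0]
DUP      [0, 0]
EQ       [1]
POP      []
PUSH 56  [56]
DUP      [56, 56]
DIV      [1]
PUSH -1  [1, -1]
PUSH -7  [1, -1, -7]
ROT      [-1, -7, 1]
NEG      [-1, -7, -1]
DIV      [-1, 7]
SWAP     [7, -1]
ADD      [6]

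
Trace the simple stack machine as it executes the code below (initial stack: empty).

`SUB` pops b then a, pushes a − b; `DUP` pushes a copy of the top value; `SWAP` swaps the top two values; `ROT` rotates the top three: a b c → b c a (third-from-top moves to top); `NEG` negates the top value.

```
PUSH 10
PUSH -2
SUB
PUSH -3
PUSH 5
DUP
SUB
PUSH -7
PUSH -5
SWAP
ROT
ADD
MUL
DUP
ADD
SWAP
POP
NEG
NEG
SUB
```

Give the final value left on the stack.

-58

PUSH 10 → [10]
PUSH -2 → [10, -2]
SUB     → [12]
PUSH -3 → [12, -3]
PUSH 5  → [12, -3, 5]
DUP     → [12, -3, 5, 5]
SUB     → [12, -3, 0]
PUSH -7 → [12, -3, 0, -7]
PUSH -5 → [12, -3, 0, -7, -5]
SWAP    → [12, -3, 0, -5, -7]
ROT     → [12, -3, -5, -7, 0]
ADD     → [12, -3, -5, -7]
MUL     → [12, -3, 35]
DUP     → [12, -3, 35, 35]
ADD     → [12, -3, 70]
SWAP    → [12, 70, -3]
POP     → [12, 70]
NEG     → [12, -70]
NEG     → [12, 70]
SUB     → [-58]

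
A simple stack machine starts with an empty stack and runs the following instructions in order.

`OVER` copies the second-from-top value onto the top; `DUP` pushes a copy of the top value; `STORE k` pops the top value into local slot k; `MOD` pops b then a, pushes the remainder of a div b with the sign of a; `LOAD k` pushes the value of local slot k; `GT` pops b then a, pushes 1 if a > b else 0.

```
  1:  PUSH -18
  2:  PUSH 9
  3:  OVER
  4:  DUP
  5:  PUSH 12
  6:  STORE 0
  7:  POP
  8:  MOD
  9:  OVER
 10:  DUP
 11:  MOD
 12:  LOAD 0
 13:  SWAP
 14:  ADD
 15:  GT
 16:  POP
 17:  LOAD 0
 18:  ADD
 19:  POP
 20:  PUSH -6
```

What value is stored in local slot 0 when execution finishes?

PUSH -18 → [-18]
PUSH 9   → [-18, 9]
OVER     → [-18, 9, -18]
DUP      → [-18, 9, -18, -18]
PUSH 12  → [-18, 9, -18, -18, 12]
STORE 0  → [-18, 9, -18, -18]
POP      → [-18, 9, -18]
MOD      → [-18, 9]
OVER     → [-18, 9, -18]
DUP      → [-18, 9, -18, -18]
MOD      → [-18, 9, 0]
LOAD 0   → [-18, 9, 0, 12]
SWAP     → [-18, 9, 12, 0]
ADD      → [-18, 9, 12]
GT       → [-18, 0]
POP      → [-18]
LOAD 0   → [-18, 12]
ADD      → [-6]
POP      → []
PUSH -6  → [-6]

12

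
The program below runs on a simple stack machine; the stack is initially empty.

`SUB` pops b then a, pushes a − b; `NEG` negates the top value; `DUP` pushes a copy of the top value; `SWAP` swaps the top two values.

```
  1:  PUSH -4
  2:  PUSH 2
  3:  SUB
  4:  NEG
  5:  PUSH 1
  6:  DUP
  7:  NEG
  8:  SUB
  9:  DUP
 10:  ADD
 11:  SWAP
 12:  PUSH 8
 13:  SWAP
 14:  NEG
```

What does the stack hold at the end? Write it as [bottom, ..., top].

PUSH -4 -> [-4]
PUSH 2  -> [-4, 2]
SUB     -> [-6]
NEG     -> [6]
PUSH 1  -> [6, 1]
DUP     -> [6, 1, 1]
NEG     -> [6, 1, -1]
SUB     -> [6, 2]
DUP     -> [6, 2, 2]
ADD     -> [6, 4]
SWAP    -> [4, 6]
PUSH 8  -> [4, 6, 8]
SWAP    -> [4, 8, 6]
NEG     -> [4, 8, -6]

[4, 8, -6]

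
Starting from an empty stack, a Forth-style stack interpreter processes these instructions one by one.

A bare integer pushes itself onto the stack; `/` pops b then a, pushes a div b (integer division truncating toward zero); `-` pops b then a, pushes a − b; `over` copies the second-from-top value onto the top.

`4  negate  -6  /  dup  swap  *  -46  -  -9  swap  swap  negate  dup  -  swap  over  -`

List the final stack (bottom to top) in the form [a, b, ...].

[0, 46]

4       [4]
negate  [-4]
-6      [-4, -6]
/       [0]
dup     [0, 0]
swap    [0, 0]
*       [0]
-46     [0, -46]
-       [46]
-9      [46, -9]
swap    [-9, 46]
swap    [46, -9]
negate  [46, 9]
dup     [46, 9, 9]
-       [46, 0]
swap    [0, 46]
over    [0, 46, 0]
-       [0, 46]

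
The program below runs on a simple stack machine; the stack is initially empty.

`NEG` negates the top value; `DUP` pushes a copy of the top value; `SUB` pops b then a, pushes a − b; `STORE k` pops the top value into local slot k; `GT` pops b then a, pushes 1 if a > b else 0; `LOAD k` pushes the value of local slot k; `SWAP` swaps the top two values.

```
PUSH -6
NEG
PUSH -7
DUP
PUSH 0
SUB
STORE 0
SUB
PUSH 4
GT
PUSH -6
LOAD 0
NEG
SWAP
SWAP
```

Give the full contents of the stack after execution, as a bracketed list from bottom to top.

PUSH -6  -6
NEG      6
PUSH -7  6 -7
DUP      6 -7 -7
PUSH 0   6 -7 -7 0
SUB      6 -7 -7
STORE 0  6 -7
SUB      13
PUSH 4   13 4
GT       1
PUSH -6  1 -6
LOAD 0   1 -6 -7
NEG      1 -6 7
SWAP     1 7 -6
SWAP     1 -6 7

[1, -6, 7]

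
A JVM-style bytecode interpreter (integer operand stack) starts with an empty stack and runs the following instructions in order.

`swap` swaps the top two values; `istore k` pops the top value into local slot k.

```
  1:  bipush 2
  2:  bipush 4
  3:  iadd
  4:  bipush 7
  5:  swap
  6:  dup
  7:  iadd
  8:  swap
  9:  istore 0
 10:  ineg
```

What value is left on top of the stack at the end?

-12

bipush 2 -> 2
bipush 4 -> 2 4
iadd     -> 6
bipush 7 -> 6 7
swap     -> 7 6
dup      -> 7 6 6
iadd     -> 7 12
swap     -> 12 7
istore 0 -> 12
ineg     -> -12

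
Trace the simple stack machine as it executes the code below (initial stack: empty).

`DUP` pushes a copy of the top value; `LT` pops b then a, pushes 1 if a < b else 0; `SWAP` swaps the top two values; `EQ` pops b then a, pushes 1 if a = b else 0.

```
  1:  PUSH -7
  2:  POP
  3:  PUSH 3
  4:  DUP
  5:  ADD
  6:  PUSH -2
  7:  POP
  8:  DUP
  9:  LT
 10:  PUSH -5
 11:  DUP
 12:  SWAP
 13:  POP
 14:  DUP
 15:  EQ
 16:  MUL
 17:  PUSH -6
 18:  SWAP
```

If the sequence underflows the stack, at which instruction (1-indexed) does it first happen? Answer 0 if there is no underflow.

PUSH -7 -> -7
POP     -> (empty)
PUSH 3  -> 3
DUP     -> 3 3
ADD     -> 6
PUSH -2 -> 6 -2
POP     -> 6
DUP     -> 6 6
LT      -> 0
PUSH -5 -> 0 -5
DUP     -> 0 -5 -5
SWAP    -> 0 -5 -5
POP     -> 0 -5
DUP     -> 0 -5 -5
EQ      -> 0 1
MUL     -> 0
PUSH -6 -> 0 -6
SWAP    -> -6 0

0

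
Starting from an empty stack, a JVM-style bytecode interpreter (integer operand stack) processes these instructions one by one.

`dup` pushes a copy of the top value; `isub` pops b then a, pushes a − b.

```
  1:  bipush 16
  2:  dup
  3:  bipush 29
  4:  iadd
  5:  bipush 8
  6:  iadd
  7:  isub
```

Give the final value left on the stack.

-37

bipush 16 : 16
dup       : 16 16
bipush 29 : 16 16 29
iadd      : 16 45
bipush 8  : 16 45 8
iadd      : 16 53
isub      : -37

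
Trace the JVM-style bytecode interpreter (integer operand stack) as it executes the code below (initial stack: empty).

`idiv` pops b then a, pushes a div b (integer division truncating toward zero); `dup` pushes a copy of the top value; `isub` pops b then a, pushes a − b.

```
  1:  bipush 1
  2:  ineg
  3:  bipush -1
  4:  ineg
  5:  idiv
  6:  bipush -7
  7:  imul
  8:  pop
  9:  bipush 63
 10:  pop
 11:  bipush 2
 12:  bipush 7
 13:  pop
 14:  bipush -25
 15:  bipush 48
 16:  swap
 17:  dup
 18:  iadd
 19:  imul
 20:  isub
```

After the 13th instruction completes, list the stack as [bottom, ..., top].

[2]

bipush 1  : [1]
ineg      : [-1]
bipush -1 : [-1, -1]
ineg      : [-1, 1]
idiv      : [-1]
bipush -7 : [-1, -7]
imul      : [7]
pop       : []
bipush 63 : [63]
pop       : []
bipush 2  : [2]
bipush 7  : [2, 7]
pop       : [2]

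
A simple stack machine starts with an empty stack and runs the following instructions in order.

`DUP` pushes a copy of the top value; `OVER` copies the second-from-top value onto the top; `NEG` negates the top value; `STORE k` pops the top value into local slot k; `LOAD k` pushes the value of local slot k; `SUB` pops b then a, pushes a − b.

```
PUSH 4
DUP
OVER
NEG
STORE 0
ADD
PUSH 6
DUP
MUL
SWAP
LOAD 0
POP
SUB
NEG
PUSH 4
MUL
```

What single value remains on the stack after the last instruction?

PUSH 4  -> [4]
DUP     -> [4, 4]
OVER    -> [4, 4, 4]
NEG     -> [4, 4, -4]
STORE 0 -> [4, 4]
ADD     -> [8]
PUSH 6  -> [8, 6]
DUP     -> [8, 6, 6]
MUL     -> [8, 36]
SWAP    -> [36, 8]
LOAD 0  -> [36, 8, -4]
POP     -> [36, 8]
SUB     -> [28]
NEG     -> [-28]
PUSH 4  -> [-28, 4]
MUL     -> [-112]

-112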